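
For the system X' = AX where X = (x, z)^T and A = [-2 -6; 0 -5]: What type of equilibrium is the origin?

A = [[-2,-6],[0,-5]]; det(A-λI) = λ^2 + 7λ + 10.
λ = -5, -2: both negative.

stable node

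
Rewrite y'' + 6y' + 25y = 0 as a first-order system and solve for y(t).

Let x_1 = y, x_2 = y'. Then x_1' = x_2 and x_2' = -25x_1 - 6x_2.
A = [[0,1],[-25,-6]]; det(A-λI) = λ^2 + 6λ + 25.
Eigenvalues λ = -3 ± 4i.

y(t) = C_1e^(-3t)cos(4t) + C_2e^(-3t)sin(4t)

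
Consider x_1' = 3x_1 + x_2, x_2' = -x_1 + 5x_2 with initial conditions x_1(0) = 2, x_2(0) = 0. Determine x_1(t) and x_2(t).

Coefficient matrix A = [[3, 1], [-1, 5]].
Characteristic polynomial det(A - λI) = λ^2 - 8λ + 16 = 0.
Single eigenvalue λ = 4 with algebraic multiplicity 2.
Eigenvector v = (-1,-1); generalized eigenvector w with (A-λI)w=v is (3,2).
General solution: e^(4t)[c_1·v + c_2·(t·v + w)].
Applying x_1(0)=2, x_2(0)=0 gives c_1=4, c_2=2.

x_1(t) = -2te^(4t) + 2e^(4t), x_2(t) = -2te^(4t)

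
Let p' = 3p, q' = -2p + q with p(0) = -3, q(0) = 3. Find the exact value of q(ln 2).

A = [[3,0],[-2,1]]; eigenvalues λ = 1, 3.
Eigenvectors: (0,1) for λ=1, (-1,1) for λ=3.
From the initial condition, c_1 = 0, c_2 = 3.
q(ln 2) = (0)(2^1)(1) + (3)(2^3)(1) = 24.

24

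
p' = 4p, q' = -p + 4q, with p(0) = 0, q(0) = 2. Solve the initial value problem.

Coefficient matrix A = [[4, 0], [-1, 4]].
Characteristic polynomial det(A - λI) = λ^2 - 8λ + 16 = 0.
Single eigenvalue λ = 4 with algebraic multiplicity 2.
Eigenvector v = (0,-1); generalized eigenvector w with (A-λI)w=v is (1,1).
General solution: e^(4t)[c_1·v + c_2·(t·v + w)].
Applying p(0)=0, q(0)=2 gives c_1=-2, c_2=0.

p(t) = 0, q(t) = 2e^(4t)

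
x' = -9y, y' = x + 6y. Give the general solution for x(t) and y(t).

Coefficient matrix A = [[0, -9], [1, 6]].
Characteristic polynomial det(A - λI) = λ^2 - 6λ + 9 = 0.
Single eigenvalue λ = 3 with algebraic multiplicity 2.
Eigenvector v = (-3,1); generalized eigenvector w with (A-λI)w=v is (-2,1).
General solution: e^(3t)[K_1·v + K_2·(t·v + w)].

x(t) = -3K_1e^(3t) - 3K_2te^(3t) - 2K_2e^(3t), y(t) = K_1e^(3t) + K_2te^(3t) + K_2e^(3t)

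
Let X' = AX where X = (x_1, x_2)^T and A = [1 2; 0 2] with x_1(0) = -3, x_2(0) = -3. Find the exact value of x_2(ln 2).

A = [[1,2],[0,2]]; eigenvalues λ = 1, 2.
Eigenvectors: (-1,0) for λ=1, (2,1) for λ=2.
From the initial condition, c_1 = -3, c_2 = -3.
x_2(ln 2) = (-3)(2^1)(0) + (-3)(2^2)(1) = -12.

-12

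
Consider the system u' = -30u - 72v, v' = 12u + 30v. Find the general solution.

u(t) = -3C_1e^(-6t) - 2C_2e^(6t), v(t) = C_1e^(-6t) + C_2e^(6t)

Coefficient matrix A = [[-30, -72], [12, 30]].
Characteristic polynomial det(A - λI) = λ^2 - 36 = 0.
Eigenvalues λ = -6, 6.
For λ=-6: (A-λI) row 1 is [-24, -72], so an eigenvector is (-3, 1).
For λ=6: (A-λI) row 1 is [-36, -72], so an eigenvector is (-2, 1).
General solution: C_1e^(-6t)(-3,1) + C_2e^(6t)(-2,1).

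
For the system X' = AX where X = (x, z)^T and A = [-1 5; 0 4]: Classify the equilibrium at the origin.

saddle

A = [[-1,5],[0,4]]; det(A-λI) = λ^2 - 3λ - 4.
λ = -1, 4: opposite signs.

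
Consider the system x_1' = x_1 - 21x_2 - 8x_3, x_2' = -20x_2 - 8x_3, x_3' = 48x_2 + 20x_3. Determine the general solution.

x_1(t) = K_1e^(t) + K_2e^(-4t) - K_3e^(4t), x_2(t) = K_2e^(-4t) - K_3e^(4t), x_3(t) = -2K_2e^(-4t) + 3K_3e^(4t)

Coefficient matrix A = [[1, -21, -8], [0, -20, -8], [0, 48, 20]].
det(A - λI) = 0 gives eigenvalues λ = 1, -4, 4.
For λ=1: eigenvector (1,0,0).
For λ=-4: eigenvector (1,1,-2).
For λ=4: eigenvector (-1,-1,3).
General solution: K_1e^(t)(1,0,0) + K_2e^(-4t)(1,1,-2) + K_3e^(4t)(-1,-1,3).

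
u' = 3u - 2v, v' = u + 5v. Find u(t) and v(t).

Coefficient matrix A = [[3, -2], [1, 5]].
Characteristic polynomial det(A - λI) = λ^2 - 8λ + 17 = 0.
Eigenvalues λ = 4 ± i (complex conjugate pair).
For λ=4+i: an eigenvector is (1,-1) - i(1,0) = (1 - i, -1).
A real fundamental pair from Re and Im of e^((4+i)t)v: X_1 = e^(4t)(cos(t)·(1,-1) + sin(t)·(1,0)), X_2 = e^(4t)(sin(t)·(1,-1) - cos(t)·(1,0)).
General solution: c_1X_1 + c_2X_2.

u(t) = c_1e^(4t)sin(t) + c_1e^(4t)cos(t) + c_2e^(4t)sin(t) - c_2e^(4t)cos(t), v(t) = -c_1e^(4t)cos(t) - c_2e^(4t)sin(t)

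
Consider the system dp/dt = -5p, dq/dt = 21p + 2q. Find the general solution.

p(t) = c_2e^(-5t), q(t) = -c_1e^(2t) - 3c_2e^(-5t)

Coefficient matrix A = [[-5, 0], [21, 2]].
Characteristic polynomial det(A - λI) = λ^2 + 3λ - 10 = 0.
Eigenvalues λ = 2, -5.
For λ=2: (A-λI) row 1 is [-7, 0], so an eigenvector is (0, -1).
For λ=-5: (A-λI) row 2 is [21, 7], so an eigenvector is (1, -3).
General solution: c_1e^(2t)(0,-1) + c_2e^(-5t)(1,-3).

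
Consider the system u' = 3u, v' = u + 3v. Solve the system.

u(t) = -C_2e^(3t), v(t) = -C_1e^(3t) - C_2te^(3t) + 2C_2e^(3t)

Coefficient matrix A = [[3, 0], [1, 3]].
Characteristic polynomial det(A - λI) = λ^2 - 6λ + 9 = 0.
Single eigenvalue λ = 3 with algebraic multiplicity 2.
Eigenvector v = (0,-1); generalized eigenvector w with (A-λI)w=v is (-1,2).
General solution: e^(3t)[C_1·v + C_2·(t·v + w)].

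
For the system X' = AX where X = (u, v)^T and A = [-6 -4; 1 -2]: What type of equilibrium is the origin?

A = [[-6,-4],[1,-2]]; det(A-λI) = λ^2 + 8λ + 16.
repeated λ = -4 with a single eigenvector.

stable improper node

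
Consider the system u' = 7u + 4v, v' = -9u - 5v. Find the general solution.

u(t) = -2c_1e^(t) - 2c_2te^(t) + c_2e^(t), v(t) = 3c_1e^(t) + 3c_2te^(t) - 2c_2e^(t)

Coefficient matrix A = [[7, 4], [-9, -5]].
Characteristic polynomial det(A - λI) = λ^2 - 2λ + 1 = 0.
Single eigenvalue λ = 1 with algebraic multiplicity 2.
Eigenvector v = (-2,3); generalized eigenvector w with (A-λI)w=v is (1,-2).
General solution: e^(t)[c_1·v + c_2·(t·v + w)].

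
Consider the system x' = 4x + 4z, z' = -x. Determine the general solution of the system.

x(t) = -2C_1e^(2t) - 2C_2te^(2t) + 3C_2e^(2t), z(t) = C_1e^(2t) + C_2te^(2t) - 2C_2e^(2t)

Coefficient matrix A = [[4, 4], [-1, 0]].
Characteristic polynomial det(A - λI) = λ^2 - 4λ + 4 = 0.
Single eigenvalue λ = 2 with algebraic multiplicity 2.
Eigenvector v = (-2,1); generalized eigenvector w with (A-λI)w=v is (3,-2).
General solution: e^(2t)[C_1·v + C_2·(t·v + w)].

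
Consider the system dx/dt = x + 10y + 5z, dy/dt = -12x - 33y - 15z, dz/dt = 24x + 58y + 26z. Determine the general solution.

Coefficient matrix A = [[1, 10, 5], [-12, -33, -15], [24, 58, 26]].
det(A - λI) = 0 gives eigenvalues λ = -4, -3, 1.
For λ=-4: eigenvector (1,-3,5).
For λ=-3: eigenvector (0,1,-2).
For λ=1: eigenvector (1,-3,6).
General solution: C_1e^(-4t)(1,-3,5) + C_2e^(-3t)(0,1,-2) + C_3e^(t)(1,-3,6).

x(t) = C_1e^(-4t) + C_3e^(t), y(t) = -3C_1e^(-4t) + C_2e^(-3t) - 3C_3e^(t), z(t) = 5C_1e^(-4t) - 2C_2e^(-3t) + 6C_3e^(t)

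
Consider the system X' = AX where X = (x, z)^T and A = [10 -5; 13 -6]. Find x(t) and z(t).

x(t) = C_1e^(2t)sin(t) + 2C_1e^(2t)cos(t) + 2C_2e^(2t)sin(t) - C_2e^(2t)cos(t), z(t) = 2C_1e^(2t)sin(t) + 3C_1e^(2t)cos(t) + 3C_2e^(2t)sin(t) - 2C_2e^(2t)cos(t)

Coefficient matrix A = [[10, -5], [13, -6]].
Characteristic polynomial det(A - λI) = λ^2 - 4λ + 5 = 0.
Eigenvalues λ = 2 ± i (complex conjugate pair).
For λ=2+i: an eigenvector is (2,3) - i(1,2) = (2 - i, 3 - 2i).
A real fundamental pair from Re and Im of e^((2+i)t)v: X_1 = e^(2t)(cos(t)·(2,3) + sin(t)·(1,2)), X_2 = e^(2t)(sin(t)·(2,3) - cos(t)·(1,2)).
General solution: C_1X_1 + C_2X_2.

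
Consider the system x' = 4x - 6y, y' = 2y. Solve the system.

x(t) = 3K_1e^(2t) - K_2e^(4t), y(t) = K_1e^(2t)

Coefficient matrix A = [[4, -6], [0, 2]].
Characteristic polynomial det(A - λI) = λ^2 - 6λ + 8 = 0.
Eigenvalues λ = 2, 4.
For λ=2: (A-λI) row 1 is [2, -6], so an eigenvector is (3, 1).
For λ=4: (A-λI) row 1 is [0, -6], so an eigenvector is (-1, 0).
General solution: K_1e^(2t)(3,1) + K_2e^(4t)(-1,0).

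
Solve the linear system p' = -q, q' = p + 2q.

Coefficient matrix A = [[0, -1], [1, 2]].
Characteristic polynomial det(A - λI) = λ^2 - 2λ + 1 = 0.
Single eigenvalue λ = 1 with algebraic multiplicity 2.
Eigenvector v = (-1,1); generalized eigenvector w with (A-λI)w=v is (0,1).
General solution: e^(t)[K_1·v + K_2·(t·v + w)].

p(t) = -K_1e^(t) - K_2te^(t), q(t) = K_1e^(t) + K_2te^(t) + K_2e^(t)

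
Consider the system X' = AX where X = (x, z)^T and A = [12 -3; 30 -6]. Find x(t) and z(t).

x(t) = K_1e^(3t)sin(3t) - K_2e^(3t)cos(3t), z(t) = 3K_1e^(3t)sin(3t) - K_1e^(3t)cos(3t) - K_2e^(3t)sin(3t) - 3K_2e^(3t)cos(3t)

Coefficient matrix A = [[12, -3], [30, -6]].
Characteristic polynomial det(A - λI) = λ^2 - 6λ + 18 = 0.
Eigenvalues λ = 3 ± 3i (complex conjugate pair).
For λ=3+3i: an eigenvector is (0,-1) - i(1,3) = (0 - i, -1 - 3i).
A real fundamental pair from Re and Im of e^((3+3i)t)v: X_1 = e^(3t)(cos(3t)·(0,-1) + sin(3t)·(1,3)), X_2 = e^(3t)(sin(3t)·(0,-1) - cos(3t)·(1,3)).
General solution: K_1X_1 + K_2X_2.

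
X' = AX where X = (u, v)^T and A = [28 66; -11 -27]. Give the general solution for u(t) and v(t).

Coefficient matrix A = [[28, 66], [-11, -27]].
Characteristic polynomial det(A - λI) = λ^2 - λ - 30 = 0.
Eigenvalues λ = -5, 6.
For λ=-5: (A-λI) row 1 is [33, 66], so an eigenvector is (-2, 1).
For λ=6: (A-λI) row 1 is [22, 66], so an eigenvector is (3, -1).
General solution: C_1e^(-5t)(-2,1) + C_2e^(6t)(3,-1).

u(t) = -2C_1e^(-5t) + 3C_2e^(6t), v(t) = C_1e^(-5t) - C_2e^(6t)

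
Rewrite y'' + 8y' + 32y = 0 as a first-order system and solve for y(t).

y(t) = K_1e^(-4t)cos(4t) + K_2e^(-4t)sin(4t)

Let x_1 = y, x_2 = y'. Then x_1' = x_2 and x_2' = -32x_1 - 8x_2.
A = [[0,1],[-32,-8]]; det(A-λI) = λ^2 + 8λ + 32.
Eigenvalues λ = -4 ± 4i.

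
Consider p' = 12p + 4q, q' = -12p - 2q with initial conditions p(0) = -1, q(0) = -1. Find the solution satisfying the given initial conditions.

p(t) = -6e^(6t) + 5e^(4t), q(t) = 9e^(6t) - 10e^(4t)

Coefficient matrix A = [[12, 4], [-12, -2]].
Characteristic polynomial det(A - λI) = λ^2 - 10λ + 24 = 0.
Eigenvalues λ = 4, 6.
For λ=4: (A-λI) row 1 is [8, 4], so an eigenvector is (1, -2).
For λ=6: (A-λI) row 1 is [6, 4], so an eigenvector is (-2, 3).
General solution: K_1e^(4t)(1,-2) + K_2e^(6t)(-2,3).
Applying p(0)=-1, q(0)=-1 gives K_1=5, K_2=3.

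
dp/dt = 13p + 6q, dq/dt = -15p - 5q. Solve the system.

Coefficient matrix A = [[13, 6], [-15, -5]].
Characteristic polynomial det(A - λI) = λ^2 - 8λ + 25 = 0.
Eigenvalues λ = 4 ± 3i (complex conjugate pair).
For λ=4+3i: an eigenvector is (-1,1) - i(-1,2) = (-1 + i, 1 - 2i).
A real fundamental pair from Re and Im of e^((4+3i)t)v: X_1 = e^(4t)(cos(3t)·(-1,1) + sin(3t)·(-1,2)), X_2 = e^(4t)(sin(3t)·(-1,1) - cos(3t)·(-1,2)).
General solution: c_1X_1 + c_2X_2.

p(t) = -c_1e^(4t)sin(3t) - c_1e^(4t)cos(3t) - c_2e^(4t)sin(3t) + c_2e^(4t)cos(3t), q(t) = 2c_1e^(4t)sin(3t) + c_1e^(4t)cos(3t) + c_2e^(4t)sin(3t) - 2c_2e^(4t)cos(3t)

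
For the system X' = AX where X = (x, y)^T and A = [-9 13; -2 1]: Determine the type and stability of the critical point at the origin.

stable spiral

A = [[-9,13],[-2,1]]; det(A-λI) = λ^2 + 8λ + 17.
λ = -4 ± i: negative real part.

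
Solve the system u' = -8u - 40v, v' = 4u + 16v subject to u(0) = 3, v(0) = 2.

Coefficient matrix A = [[-8, -40], [4, 16]].
Characteristic polynomial det(A - λI) = λ^2 - 8λ + 32 = 0.
Eigenvalues λ = 4 ± 4i (complex conjugate pair).
For λ=4+4i: an eigenvector is (3,-1) - i(1,0) = (3 - i, -1).
A real fundamental pair from Re and Im of e^((4+4i)t)v: X_1 = e^(4t)(cos(4t)·(3,-1) + sin(4t)·(1,0)), X_2 = e^(4t)(sin(4t)·(3,-1) - cos(4t)·(1,0)).
General solution: C_1X_1 + C_2X_2.
Applying u(0)=3, v(0)=2 gives C_1=-2, C_2=-9.

u(t) = -29e^(4t)sin(4t) + 3e^(4t)cos(4t), v(t) = 9e^(4t)sin(4t) + 2e^(4t)cos(4t)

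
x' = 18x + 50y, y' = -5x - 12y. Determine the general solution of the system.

Coefficient matrix A = [[18, 50], [-5, -12]].
Characteristic polynomial det(A - λI) = λ^2 - 6λ + 34 = 0.
Eigenvalues λ = 3 ± 5i (complex conjugate pair).
For λ=3+5i: an eigenvector is (1,0) - i(3,-1) = (1 - 3i, 0 + i).
A real fundamental pair from Re and Im of e^((3+5i)t)v: X_1 = e^(3t)(cos(5t)·(1,0) + sin(5t)·(3,-1)), X_2 = e^(3t)(sin(5t)·(1,0) - cos(5t)·(3,-1)).
General solution: K_1X_1 + K_2X_2.

x(t) = 3K_1e^(3t)sin(5t) + K_1e^(3t)cos(5t) + K_2e^(3t)sin(5t) - 3K_2e^(3t)cos(5t), y(t) = -K_1e^(3t)sin(5t) + K_2e^(3t)cos(5t)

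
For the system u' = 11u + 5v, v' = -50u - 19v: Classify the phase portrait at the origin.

A = [[11,5],[-50,-19]]; det(A-λI) = λ^2 + 8λ + 41.
λ = -4 ± 5i: negative real part.

stable spiral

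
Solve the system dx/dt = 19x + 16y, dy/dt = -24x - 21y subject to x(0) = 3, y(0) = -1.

Coefficient matrix A = [[19, 16], [-24, -21]].
Characteristic polynomial det(A - λI) = λ^2 + 2λ - 15 = 0.
Eigenvalues λ = -5, 3.
For λ=-5: (A-λI) row 1 is [24, 16], so an eigenvector is (-2, 3).
For λ=3: (A-λI) row 1 is [16, 16], so an eigenvector is (1, -1).
General solution: K_1e^(-5t)(-2,3) + K_2e^(3t)(1,-1).
Applying x(0)=3, y(0)=-1 gives K_1=2, K_2=7.

x(t) = 7e^(3t) - 4e^(-5t), y(t) = -7e^(3t) + 6e^(-5t)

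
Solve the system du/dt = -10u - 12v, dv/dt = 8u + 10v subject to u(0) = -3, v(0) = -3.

u(t) = 15e^(2t) - 18e^(-2t), v(t) = -15e^(2t) + 12e^(-2t)

Coefficient matrix A = [[-10, -12], [8, 10]].
Characteristic polynomial det(A - λI) = λ^2 - 4 = 0.
Eigenvalues λ = -2, 2.
For λ=-2: (A-λI) row 1 is [-8, -12], so an eigenvector is (-3, 2).
For λ=2: (A-λI) row 1 is [-12, -12], so an eigenvector is (-1, 1).
General solution: c_1e^(-2t)(-3,2) + c_2e^(2t)(-1,1).
Applying u(0)=-3, v(0)=-3 gives c_1=6, c_2=-15.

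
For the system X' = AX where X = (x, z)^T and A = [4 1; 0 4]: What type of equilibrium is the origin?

unstable improper node

A = [[4,1],[0,4]]; det(A-λI) = λ^2 - 8λ + 16.
repeated λ = 4 with a single eigenvector.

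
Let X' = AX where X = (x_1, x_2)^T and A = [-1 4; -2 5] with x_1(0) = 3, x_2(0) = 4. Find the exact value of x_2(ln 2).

A = [[-1,4],[-2,5]]; eigenvalues λ = 3, 1.
Eigenvectors: (1,1) for λ=3, (2,1) for λ=1.
From the initial condition, c_1 = 5, c_2 = -1.
x_2(ln 2) = (5)(2^3)(1) + (-1)(2^1)(1) = 38.

38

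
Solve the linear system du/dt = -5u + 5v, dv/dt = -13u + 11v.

u(t) = c_1e^(3t)sin(t) - 2c_1e^(3t)cos(t) - 2c_2e^(3t)sin(t) - c_2e^(3t)cos(t), v(t) = 2c_1e^(3t)sin(t) - 3c_1e^(3t)cos(t) - 3c_2e^(3t)sin(t) - 2c_2e^(3t)cos(t)

Coefficient matrix A = [[-5, 5], [-13, 11]].
Characteristic polynomial det(A - λI) = λ^2 - 6λ + 10 = 0.
Eigenvalues λ = 3 ± i (complex conjugate pair).
For λ=3+i: an eigenvector is (-2,-3) - i(1,2) = (-2 - i, -3 - 2i).
A real fundamental pair from Re and Im of e^((3+i)t)v: X_1 = e^(3t)(cos(t)·(-2,-3) + sin(t)·(1,2)), X_2 = e^(3t)(sin(t)·(-2,-3) - cos(t)·(1,2)).
General solution: c_1X_1 + c_2X_2.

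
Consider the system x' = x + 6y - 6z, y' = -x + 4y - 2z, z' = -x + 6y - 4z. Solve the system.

x(t) = C_1e^(t) - 2C_2e^(-2t), y(t) = C_1e^(t) - C_2e^(-2t) + C_3e^(2t), z(t) = C_1e^(t) - 2C_2e^(-2t) + C_3e^(2t)

Coefficient matrix A = [[1, 6, -6], [-1, 4, -2], [-1, 6, -4]].
det(A - λI) = 0 gives eigenvalues λ = 1, -2, 2.
For λ=1: eigenvector (1,1,1).
For λ=-2: eigenvector (-2,-1,-2).
For λ=2: eigenvector (0,1,1).
General solution: C_1e^(t)(1,1,1) + C_2e^(-2t)(-2,-1,-2) + C_3e^(2t)(0,1,1).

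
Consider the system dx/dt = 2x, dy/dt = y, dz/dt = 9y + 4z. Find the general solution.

Coefficient matrix A = [[2, 0, 0], [0, 1, 0], [0, 9, 4]].
det(A - λI) = 0 gives eigenvalues λ = 2, 1, 4.
For λ=2: eigenvector (1,0,0).
For λ=1: eigenvector (0,1,-3).
For λ=4: eigenvector (0,0,1).
General solution: C_1e^(2t)(1,0,0) + C_2e^(t)(0,1,-3) + C_3e^(4t)(0,0,1).

x(t) = C_1e^(2t), y(t) = C_2e^(t), z(t) = -3C_2e^(t) + C_3e^(4t)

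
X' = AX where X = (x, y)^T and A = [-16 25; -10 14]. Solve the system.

x(t) = 2K_1e^(-t)sin(5t) + K_1e^(-t)cos(5t) + K_2e^(-t)sin(5t) - 2K_2e^(-t)cos(5t), y(t) = K_1e^(-t)sin(5t) + K_1e^(-t)cos(5t) + K_2e^(-t)sin(5t) - K_2e^(-t)cos(5t)

Coefficient matrix A = [[-16, 25], [-10, 14]].
Characteristic polynomial det(A - λI) = λ^2 + 2λ + 26 = 0.
Eigenvalues λ = -1 ± 5i (complex conjugate pair).
For λ=-1+5i: an eigenvector is (1,1) - i(2,1) = (1 - 2i, 1 - i).
A real fundamental pair from Re and Im of e^((-1+5i)t)v: X_1 = e^(-t)(cos(5t)·(1,1) + sin(5t)·(2,1)), X_2 = e^(-t)(sin(5t)·(1,1) - cos(5t)·(2,1)).
General solution: K_1X_1 + K_2X_2.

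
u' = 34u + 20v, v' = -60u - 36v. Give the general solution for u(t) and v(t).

Coefficient matrix A = [[34, 20], [-60, -36]].
Characteristic polynomial det(A - λI) = λ^2 + 2λ - 24 = 0.
Eigenvalues λ = 4, -6.
For λ=4: (A-λI) row 1 is [30, 20], so an eigenvector is (2, -3).
For λ=-6: (A-λI) row 1 is [40, 20], so an eigenvector is (-1, 2).
General solution: K_1e^(4t)(2,-3) + K_2e^(-6t)(-1,2).

u(t) = 2K_1e^(4t) - K_2e^(-6t), v(t) = -3K_1e^(4t) + 2K_2e^(-6t)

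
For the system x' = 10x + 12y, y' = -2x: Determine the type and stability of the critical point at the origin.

A = [[10,12],[-2,0]]; det(A-λI) = λ^2 - 10λ + 24.
λ = 4, 6: both positive.

unstable node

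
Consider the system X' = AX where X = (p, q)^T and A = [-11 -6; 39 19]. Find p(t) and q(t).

Coefficient matrix A = [[-11, -6], [39, 19]].
Characteristic polynomial det(A - λI) = λ^2 - 8λ + 25 = 0.
Eigenvalues λ = 4 ± 3i (complex conjugate pair).
For λ=4+3i: an eigenvector is (1,-3) - i(1,-2) = (1 - i, -3 + 2i).
A real fundamental pair from Re and Im of e^((4+3i)t)v: X_1 = e^(4t)(cos(3t)·(1,-3) + sin(3t)·(1,-2)), X_2 = e^(4t)(sin(3t)·(1,-3) - cos(3t)·(1,-2)).
General solution: K_1X_1 + K_2X_2.

p(t) = K_1e^(4t)sin(3t) + K_1e^(4t)cos(3t) + K_2e^(4t)sin(3t) - K_2e^(4t)cos(3t), q(t) = -2K_1e^(4t)sin(3t) - 3K_1e^(4t)cos(3t) - 3K_2e^(4t)sin(3t) + 2K_2e^(4t)cos(3t)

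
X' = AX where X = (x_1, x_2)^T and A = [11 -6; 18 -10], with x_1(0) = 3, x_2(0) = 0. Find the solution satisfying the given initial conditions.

x_1(t) = 12e^(2t) - 9e^(-t), x_2(t) = 18e^(2t) - 18e^(-t)

Coefficient matrix A = [[11, -6], [18, -10]].
Characteristic polynomial det(A - λI) = λ^2 - λ - 2 = 0.
Eigenvalues λ = 2, -1.
For λ=2: (A-λI) row 1 is [9, -6], so an eigenvector is (-2, -3).
For λ=-1: (A-λI) row 1 is [12, -6], so an eigenvector is (-1, -2).
General solution: K_1e^(2t)(-2,-3) + K_2e^(-t)(-1,-2).
Applying x_1(0)=3, x_2(0)=0 gives K_1=-6, K_2=9.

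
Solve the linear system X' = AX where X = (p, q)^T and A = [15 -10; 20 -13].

Coefficient matrix A = [[15, -10], [20, -13]].
Characteristic polynomial det(A - λI) = λ^2 - 2λ + 5 = 0.
Eigenvalues λ = 1 ± 2i (complex conjugate pair).
For λ=1+2i: an eigenvector is (1,1) - i(2,3) = (1 - 2i, 1 - 3i).
A real fundamental pair from Re and Im of e^((1+2i)t)v: X_1 = e^(t)(cos(2t)·(1,1) + sin(2t)·(2,3)), X_2 = e^(t)(sin(2t)·(1,1) - cos(2t)·(2,3)).
General solution: K_1X_1 + K_2X_2.

p(t) = 2K_1e^(t)sin(2t) + K_1e^(t)cos(2t) + K_2e^(t)sin(2t) - 2K_2e^(t)cos(2t), q(t) = 3K_1e^(t)sin(2t) + K_1e^(t)cos(2t) + K_2e^(t)sin(2t) - 3K_2e^(t)cos(2t)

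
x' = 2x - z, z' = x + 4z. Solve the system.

x(t) = -C_1e^(3t) - C_2te^(3t), z(t) = C_1e^(3t) + C_2te^(3t) + C_2e^(3t)

Coefficient matrix A = [[2, -1], [1, 4]].
Characteristic polynomial det(A - λI) = λ^2 - 6λ + 9 = 0.
Single eigenvalue λ = 3 with algebraic multiplicity 2.
Eigenvector v = (-1,1); generalized eigenvector w with (A-λI)w=v is (0,1).
General solution: e^(3t)[C_1·v + C_2·(t·v + w)].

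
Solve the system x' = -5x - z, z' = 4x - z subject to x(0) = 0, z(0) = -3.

x(t) = 3te^(-3t), z(t) = -6te^(-3t) - 3e^(-3t)

Coefficient matrix A = [[-5, -1], [4, -1]].
Characteristic polynomial det(A - λI) = λ^2 + 6λ + 9 = 0.
Single eigenvalue λ = -3 with algebraic multiplicity 2.
Eigenvector v = (1,-2); generalized eigenvector w with (A-λI)w=v is (-2,3).
General solution: e^(-3t)[K_1·v + K_2·(t·v + w)].
Applying x(0)=0, z(0)=-3 gives K_1=6, K_2=3.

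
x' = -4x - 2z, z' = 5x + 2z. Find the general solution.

x(t) = K_1e^(-t)sin(t) + K_1e^(-t)cos(t) + K_2e^(-t)sin(t) - K_2e^(-t)cos(t), z(t) = -K_1e^(-t)sin(t) - 2K_1e^(-t)cos(t) - 2K_2e^(-t)sin(t) + K_2e^(-t)cos(t)

Coefficient matrix A = [[-4, -2], [5, 2]].
Characteristic polynomial det(A - λI) = λ^2 + 2λ + 2 = 0.
Eigenvalues λ = -1 ± i (complex conjugate pair).
For λ=-1+i: an eigenvector is (1,-2) - i(1,-1) = (1 - i, -2 + i).
A real fundamental pair from Re and Im of e^((-1+i)t)v: X_1 = e^(-t)(cos(t)·(1,-2) + sin(t)·(1,-1)), X_2 = e^(-t)(sin(t)·(1,-2) - cos(t)·(1,-1)).
General solution: K_1X_1 + K_2X_2.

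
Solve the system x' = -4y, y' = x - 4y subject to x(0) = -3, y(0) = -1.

Coefficient matrix A = [[0, -4], [1, -4]].
Characteristic polynomial det(A - λI) = λ^2 + 4λ + 4 = 0.
Single eigenvalue λ = -2 with algebraic multiplicity 2.
Eigenvector v = (-2,-1); generalized eigenvector w with (A-λI)w=v is (-1,0).
General solution: e^(-2t)[C_1·v + C_2·(t·v + w)].
Applying x(0)=-3, y(0)=-1 gives C_1=1, C_2=1.

x(t) = -2te^(-2t) - 3e^(-2t), y(t) = -te^(-2t) - e^(-2t)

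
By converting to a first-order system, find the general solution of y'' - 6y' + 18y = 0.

Let x_1 = y, x_2 = y'. Then x_1' = x_2 and x_2' = -18x_1 + 6x_2.
A = [[0,1],[-18,6]]; det(A-λI) = λ^2 - 6λ + 18.
Eigenvalues λ = 3 ± 3i.

y(t) = c_1e^(3t)cos(3t) + c_2e^(3t)sin(3t)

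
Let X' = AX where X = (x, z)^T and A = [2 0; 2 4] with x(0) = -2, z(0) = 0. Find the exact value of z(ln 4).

A = [[2,0],[2,4]]; eigenvalues λ = 2, 4.
Eigenvectors: (-1,1) for λ=2, (0,-1) for λ=4.
From the initial condition, c_1 = 2, c_2 = 2.
z(ln 4) = (2)(4^2)(1) + (2)(4^4)(-1) = -480.

-480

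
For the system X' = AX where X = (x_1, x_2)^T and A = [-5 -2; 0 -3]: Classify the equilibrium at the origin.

stable node

A = [[-5,-2],[0,-3]]; det(A-λI) = λ^2 + 8λ + 15.
λ = -5, -3: both negative.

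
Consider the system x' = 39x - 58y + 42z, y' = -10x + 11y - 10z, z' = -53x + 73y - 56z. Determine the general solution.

x(t) = -4K_1e^(t) + K_2e^(-3t) - 10K_3e^(-4t), y(t) = K_1e^(t) + 2K_3e^(-4t), z(t) = 5K_1e^(t) - K_2e^(-3t) + 13K_3e^(-4t)

Coefficient matrix A = [[39, -58, 42], [-10, 11, -10], [-53, 73, -56]].
det(A - λI) = 0 gives eigenvalues λ = 1, -3, -4.
For λ=1: eigenvector (-4,1,5).
For λ=-3: eigenvector (1,0,-1).
For λ=-4: eigenvector (-10,2,13).
General solution: K_1e^(t)(-4,1,5) + K_2e^(-3t)(1,0,-1) + K_3e^(-4t)(-10,2,13).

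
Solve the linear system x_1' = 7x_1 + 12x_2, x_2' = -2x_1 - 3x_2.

x_1(t) = -2C_1e^(t) - 3C_2e^(3t), x_2(t) = C_1e^(t) + C_2e^(3t)

Coefficient matrix A = [[7, 12], [-2, -3]].
Characteristic polynomial det(A - λI) = λ^2 - 4λ + 3 = 0.
Eigenvalues λ = 1, 3.
For λ=1: (A-λI) row 1 is [6, 12], so an eigenvector is (-2, 1).
For λ=3: (A-λI) row 1 is [4, 12], so an eigenvector is (-3, 1).
General solution: C_1e^(t)(-2,1) + C_2e^(3t)(-3,1).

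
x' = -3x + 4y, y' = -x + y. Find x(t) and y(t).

x(t) = -2c_1e^(-t) - 2c_2te^(-t) + 3c_2e^(-t), y(t) = -c_1e^(-t) - c_2te^(-t) + c_2e^(-t)

Coefficient matrix A = [[-3, 4], [-1, 1]].
Characteristic polynomial det(A - λI) = λ^2 + 2λ + 1 = 0.
Single eigenvalue λ = -1 with algebraic multiplicity 2.
Eigenvector v = (-2,-1); generalized eigenvector w with (A-λI)w=v is (3,1).
General solution: e^(-t)[c_1·v + c_2·(t·v + w)].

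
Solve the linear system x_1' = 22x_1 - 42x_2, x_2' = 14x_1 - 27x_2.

Coefficient matrix A = [[22, -42], [14, -27]].
Characteristic polynomial det(A - λI) = λ^2 + 5λ - 6 = 0.
Eigenvalues λ = 1, -6.
For λ=1: (A-λI) row 1 is [21, -42], so an eigenvector is (-2, -1).
For λ=-6: (A-λI) row 1 is [28, -42], so an eigenvector is (3, 2).
General solution: C_1e^(t)(-2,-1) + C_2e^(-6t)(3,2).

x_1(t) = -2C_1e^(t) + 3C_2e^(-6t), x_2(t) = -C_1e^(t) + 2C_2e^(-6t)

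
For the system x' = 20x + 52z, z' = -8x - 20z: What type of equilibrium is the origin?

A = [[20,52],[-8,-20]]; det(A-λI) = λ^2 + 16.
λ = 0 ± 4i: zero real part.

center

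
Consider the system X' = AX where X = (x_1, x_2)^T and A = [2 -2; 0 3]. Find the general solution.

x_1(t) = 2c_1e^(3t) + c_2e^(2t), x_2(t) = -c_1e^(3t)

Coefficient matrix A = [[2, -2], [0, 3]].
Characteristic polynomial det(A - λI) = λ^2 - 5λ + 6 = 0.
Eigenvalues λ = 3, 2.
For λ=3: (A-λI) row 1 is [-1, -2], so an eigenvector is (2, -1).
For λ=2: (A-λI) row 1 is [0, -2], so an eigenvector is (1, 0).
General solution: c_1e^(3t)(2,-1) + c_2e^(2t)(1,0).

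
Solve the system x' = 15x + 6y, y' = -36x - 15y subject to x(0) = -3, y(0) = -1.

Coefficient matrix A = [[15, 6], [-36, -15]].
Characteristic polynomial det(A - λI) = λ^2 - 9 = 0.
Eigenvalues λ = 3, -3.
For λ=3: (A-λI) row 1 is [12, 6], so an eigenvector is (-1, 2).
For λ=-3: (A-λI) row 1 is [18, 6], so an eigenvector is (-1, 3).
General solution: C_1e^(3t)(-1,2) + C_2e^(-3t)(-1,3).
Applying x(0)=-3, y(0)=-1 gives C_1=10, C_2=-7.

x(t) = -10e^(3t) + 7e^(-3t), y(t) = 20e^(3t) - 21e^(-3t)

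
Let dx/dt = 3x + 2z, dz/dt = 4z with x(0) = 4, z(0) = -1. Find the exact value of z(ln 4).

-256

A = [[3,2],[0,4]]; eigenvalues λ = 3, 4.
Eigenvectors: (1,0) for λ=3, (2,1) for λ=4.
From the initial condition, c_1 = 6, c_2 = -1.
z(ln 4) = (6)(4^3)(0) + (-1)(4^4)(1) = -256.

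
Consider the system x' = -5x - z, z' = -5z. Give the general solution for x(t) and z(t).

x(t) = K_1e^(-5t) + K_2te^(-5t) - 3K_2e^(-5t), z(t) = -K_2e^(-5t)

Coefficient matrix A = [[-5, -1], [0, -5]].
Characteristic polynomial det(A - λI) = λ^2 + 10λ + 25 = 0.
Single eigenvalue λ = -5 with algebraic multiplicity 2.
Eigenvector v = (1,0); generalized eigenvector w with (A-λI)w=v is (-3,-1).
General solution: e^(-5t)[K_1·v + K_2·(t·v + w)].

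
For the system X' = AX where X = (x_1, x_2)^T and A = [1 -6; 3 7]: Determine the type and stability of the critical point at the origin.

A = [[1,-6],[3,7]]; det(A-λI) = λ^2 - 8λ + 25.
λ = 4 ± 3i: positive real part.

unstable spiral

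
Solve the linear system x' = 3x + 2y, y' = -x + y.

x(t) = K_1e^(2t)sin(t) + K_1e^(2t)cos(t) + K_2e^(2t)sin(t) - K_2e^(2t)cos(t), y(t) = -K_1e^(2t)sin(t) + K_2e^(2t)cos(t)

Coefficient matrix A = [[3, 2], [-1, 1]].
Characteristic polynomial det(A - λI) = λ^2 - 4λ + 5 = 0.
Eigenvalues λ = 2 ± i (complex conjugate pair).
For λ=2+i: an eigenvector is (1,0) - i(1,-1) = (1 - i, 0 + i).
A real fundamental pair from Re and Im of e^((2+i)t)v: X_1 = e^(2t)(cos(t)·(1,0) + sin(t)·(1,-1)), X_2 = e^(2t)(sin(t)·(1,0) - cos(t)·(1,-1)).
General solution: K_1X_1 + K_2X_2.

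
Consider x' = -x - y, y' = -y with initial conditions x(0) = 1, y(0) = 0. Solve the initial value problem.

Coefficient matrix A = [[-1, -1], [0, -1]].
Characteristic polynomial det(A - λI) = λ^2 + 2λ + 1 = 0.
Single eigenvalue λ = -1 with algebraic multiplicity 2.
Eigenvector v = (1,0); generalized eigenvector w with (A-λI)w=v is (-2,-1).
General solution: e^(-t)[C_1·v + C_2·(t·v + w)].
Applying x(0)=1, y(0)=0 gives C_1=1, C_2=0.

x(t) = e^(-t), y(t) = 0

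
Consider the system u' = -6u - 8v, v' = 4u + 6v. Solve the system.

Coefficient matrix A = [[-6, -8], [4, 6]].
Characteristic polynomial det(A - λI) = λ^2 - 4 = 0.
Eigenvalues λ = 2, -2.
For λ=2: (A-λI) row 1 is [-8, -8], so an eigenvector is (1, -1).
For λ=-2: (A-λI) row 1 is [-4, -8], so an eigenvector is (-2, 1).
General solution: c_1e^(2t)(1,-1) + c_2e^(-2t)(-2,1).

u(t) = c_1e^(2t) - 2c_2e^(-2t), v(t) = -c_1e^(2t) + c_2e^(-2t)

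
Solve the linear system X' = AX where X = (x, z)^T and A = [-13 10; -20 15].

Coefficient matrix A = [[-13, 10], [-20, 15]].
Characteristic polynomial det(A - λI) = λ^2 - 2λ + 5 = 0.
Eigenvalues λ = 1 ± 2i (complex conjugate pair).
For λ=1+2i: an eigenvector is (1,1) - i(-2,-3) = (1 + 2i, 1 + 3i).
A real fundamental pair from Re and Im of e^((1+2i)t)v: X_1 = e^(t)(cos(2t)·(1,1) + sin(2t)·(-2,-3)), X_2 = e^(t)(sin(2t)·(1,1) - cos(2t)·(-2,-3)).
General solution: c_1X_1 + c_2X_2.

x(t) = -2c_1e^(t)sin(2t) + c_1e^(t)cos(2t) + c_2e^(t)sin(2t) + 2c_2e^(t)cos(2t), z(t) = -3c_1e^(t)sin(2t) + c_1e^(t)cos(2t) + c_2e^(t)sin(2t) + 3c_2e^(t)cos(2t)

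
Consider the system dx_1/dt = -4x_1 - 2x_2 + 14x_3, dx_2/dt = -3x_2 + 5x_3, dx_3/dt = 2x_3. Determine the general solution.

x_1(t) = -2c_1e^(-3t) + c_2e^(-4t) + 2c_3e^(2t), x_2(t) = c_1e^(-3t) + c_3e^(2t), x_3(t) = c_3e^(2t)

Coefficient matrix A = [[-4, -2, 14], [0, -3, 5], [0, 0, 2]].
det(A - λI) = 0 gives eigenvalues λ = -3, -4, 2.
For λ=-3: eigenvector (-2,1,0).
For λ=-4: eigenvector (1,0,0).
For λ=2: eigenvector (2,1,1).
General solution: c_1e^(-3t)(-2,1,0) + c_2e^(-4t)(1,0,0) + c_3e^(2t)(2,1,1).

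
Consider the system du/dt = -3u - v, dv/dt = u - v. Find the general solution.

u(t) = K_1e^(-2t) + K_2te^(-2t), v(t) = -K_1e^(-2t) - K_2te^(-2t) - K_2e^(-2t)

Coefficient matrix A = [[-3, -1], [1, -1]].
Characteristic polynomial det(A - λI) = λ^2 + 4λ + 4 = 0.
Single eigenvalue λ = -2 with algebraic multiplicity 2.
Eigenvector v = (1,-1); generalized eigenvector w with (A-λI)w=v is (0,-1).
General solution: e^(-2t)[K_1·v + K_2·(t·v + w)].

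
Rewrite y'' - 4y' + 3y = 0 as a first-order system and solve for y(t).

Let x_1 = y, x_2 = y'. Then x_1' = x_2 and x_2' = -3x_1 + 4x_2.
A = [[0,1],[-3,4]]; det(A-λI) = λ^2 - 4λ + 3.
Eigenvalues λ = 3, 1 with eigenvectors (1,3), (1,1).

y(t) = C_1e^(3t) + C_2e^(t)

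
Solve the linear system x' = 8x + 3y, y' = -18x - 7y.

Coefficient matrix A = [[8, 3], [-18, -7]].
Characteristic polynomial det(A - λI) = λ^2 - λ - 2 = 0.
Eigenvalues λ = -1, 2.
For λ=-1: (A-λI) row 1 is [9, 3], so an eigenvector is (1, -3).
For λ=2: (A-λI) row 1 is [6, 3], so an eigenvector is (1, -2).
General solution: K_1e^(-t)(1,-3) + K_2e^(2t)(1,-2).

x(t) = K_1e^(-t) + K_2e^(2t), y(t) = -3K_1e^(-t) - 2K_2e^(2t)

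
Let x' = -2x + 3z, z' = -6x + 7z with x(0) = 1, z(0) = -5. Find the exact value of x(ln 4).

A = [[-2,3],[-6,7]]; eigenvalues λ = 4, 1.
Eigenvectors: (1,2) for λ=4, (1,1) for λ=1.
From the initial condition, c_1 = -6, c_2 = 7.
x(ln 4) = (-6)(4^4)(1) + (7)(4^1)(1) = -1508.

-1508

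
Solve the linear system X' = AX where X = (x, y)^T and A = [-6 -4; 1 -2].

x(t) = -2C_1e^(-4t) - 2C_2te^(-4t) + 3C_2e^(-4t), y(t) = C_1e^(-4t) + C_2te^(-4t) - C_2e^(-4t)

Coefficient matrix A = [[-6, -4], [1, -2]].
Characteristic polynomial det(A - λI) = λ^2 + 8λ + 16 = 0.
Single eigenvalue λ = -4 with algebraic multiplicity 2.
Eigenvector v = (-2,1); generalized eigenvector w with (A-λI)w=v is (3,-1).
General solution: e^(-4t)[C_1·v + C_2·(t·v + w)].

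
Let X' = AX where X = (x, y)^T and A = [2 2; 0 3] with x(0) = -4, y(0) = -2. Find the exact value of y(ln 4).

A = [[2,2],[0,3]]; eigenvalues λ = 3, 2.
Eigenvectors: (2,1) for λ=3, (-1,0) for λ=2.
From the initial condition, c_1 = -2, c_2 = 0.
y(ln 4) = (-2)(4^3)(1) + (0)(4^2)(0) = -128.

-128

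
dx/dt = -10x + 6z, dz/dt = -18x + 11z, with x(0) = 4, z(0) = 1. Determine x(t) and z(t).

Coefficient matrix A = [[-10, 6], [-18, 11]].
Characteristic polynomial det(A - λI) = λ^2 - λ - 2 = 0.
Eigenvalues λ = -1, 2.
For λ=-1: (A-λI) row 1 is [-9, 6], so an eigenvector is (-2, -3).
For λ=2: (A-λI) row 1 is [-12, 6], so an eigenvector is (-1, -2).
General solution: C_1e^(-t)(-2,-3) + C_2e^(2t)(-1,-2).
Applying x(0)=4, z(0)=1 gives C_1=-7, C_2=10.

x(t) = -10e^(2t) + 14e^(-t), z(t) = -20e^(2t) + 21e^(-t)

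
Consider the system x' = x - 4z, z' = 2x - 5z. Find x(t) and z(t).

Coefficient matrix A = [[1, -4], [2, -5]].
Characteristic polynomial det(A - λI) = λ^2 + 4λ + 3 = 0.
Eigenvalues λ = -3, -1.
For λ=-3: (A-λI) row 1 is [4, -4], so an eigenvector is (1, 1).
For λ=-1: (A-λI) row 1 is [2, -4], so an eigenvector is (-2, -1).
General solution: c_1e^(-3t)(1,1) + c_2e^(-t)(-2,-1).

x(t) = c_1e^(-3t) - 2c_2e^(-t), z(t) = c_1e^(-3t) - c_2e^(-t)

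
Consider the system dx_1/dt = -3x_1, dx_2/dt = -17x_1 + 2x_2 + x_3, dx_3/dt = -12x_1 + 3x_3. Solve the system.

x_1(t) = c_3e^(-3t), x_2(t) = c_1e^(3t) + c_2e^(2t) + 3c_3e^(-3t), x_3(t) = c_1e^(3t) + 2c_3e^(-3t)

Coefficient matrix A = [[-3, 0, 0], [-17, 2, 1], [-12, 0, 3]].
det(A - λI) = 0 gives eigenvalues λ = 3, 2, -3.
For λ=3: eigenvector (0,1,1).
For λ=2: eigenvector (0,1,0).
For λ=-3: eigenvector (1,3,2).
General solution: c_1e^(3t)(0,1,1) + c_2e^(2t)(0,1,0) + c_3e^(-3t)(1,3,2).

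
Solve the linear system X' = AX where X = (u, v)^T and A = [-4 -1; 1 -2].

Coefficient matrix A = [[-4, -1], [1, -2]].
Characteristic polynomial det(A - λI) = λ^2 + 6λ + 9 = 0.
Single eigenvalue λ = -3 with algebraic multiplicity 2.
Eigenvector v = (1,-1); generalized eigenvector w with (A-λI)w=v is (0,-1).
General solution: e^(-3t)[C_1·v + C_2·(t·v + w)].

u(t) = C_1e^(-3t) + C_2te^(-3t), v(t) = -C_1e^(-3t) - C_2te^(-3t) - C_2e^(-3t)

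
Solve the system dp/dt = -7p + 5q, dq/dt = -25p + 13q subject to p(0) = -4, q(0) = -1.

Coefficient matrix A = [[-7, 5], [-25, 13]].
Characteristic polynomial det(A - λI) = λ^2 - 6λ + 34 = 0.
Eigenvalues λ = 3 ± 5i (complex conjugate pair).
For λ=3+5i: an eigenvector is (-1,-2) - i(0,1) = (-1, -2 - i).
A real fundamental pair from Re and Im of e^((3+5i)t)v: X_1 = e^(3t)(cos(5t)·(-1,-2) + sin(5t)·(0,1)), X_2 = e^(3t)(sin(5t)·(-1,-2) - cos(5t)·(0,1)).
General solution: C_1X_1 + C_2X_2.
Applying p(0)=-4, q(0)=-1 gives C_1=4, C_2=-7.

p(t) = 7e^(3t)sin(5t) - 4e^(3t)cos(5t), q(t) = 18e^(3t)sin(5t) - e^(3t)cos(5t)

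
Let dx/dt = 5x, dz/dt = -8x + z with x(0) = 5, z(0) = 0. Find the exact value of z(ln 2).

-300

A = [[5,0],[-8,1]]; eigenvalues λ = 5, 1.
Eigenvectors: (1,-2) for λ=5, (0,1) for λ=1.
From the initial condition, c_1 = 5, c_2 = 10.
z(ln 2) = (5)(2^5)(-2) + (10)(2^1)(1) = -300.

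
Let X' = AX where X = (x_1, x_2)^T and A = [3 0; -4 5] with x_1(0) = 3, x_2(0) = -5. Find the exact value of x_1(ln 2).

24

A = [[3,0],[-4,5]]; eigenvalues λ = 3, 5.
Eigenvectors: (-1,-2) for λ=3, (0,-1) for λ=5.
From the initial condition, c_1 = -3, c_2 = 11.
x_1(ln 2) = (-3)(2^3)(-1) + (11)(2^5)(0) = 24.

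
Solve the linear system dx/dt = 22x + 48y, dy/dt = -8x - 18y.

Coefficient matrix A = [[22, 48], [-8, -18]].
Characteristic polynomial det(A - λI) = λ^2 - 4λ - 12 = 0.
Eigenvalues λ = -2, 6.
For λ=-2: (A-λI) row 1 is [24, 48], so an eigenvector is (2, -1).
For λ=6: (A-λI) row 1 is [16, 48], so an eigenvector is (3, -1).
General solution: K_1e^(-2t)(2,-1) + K_2e^(6t)(3,-1).

x(t) = 2K_1e^(-2t) + 3K_2e^(6t), y(t) = -K_1e^(-2t) - K_2e^(6t)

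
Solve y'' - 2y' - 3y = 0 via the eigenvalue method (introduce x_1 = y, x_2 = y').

Let x_1 = y, x_2 = y'. Then x_1' = x_2 and x_2' = 3x_1 + 2x_2.
A = [[0,1],[3,2]]; det(A-λI) = λ^2 - 2λ - 3.
Eigenvalues λ = -1, 3 with eigenvectors (1,-1), (1,3).

y(t) = K_1e^(-t) + K_2e^(3t)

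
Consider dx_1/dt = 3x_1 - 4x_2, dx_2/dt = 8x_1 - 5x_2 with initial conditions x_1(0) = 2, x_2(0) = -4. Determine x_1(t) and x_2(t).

x_1(t) = 6e^(-t)sin(4t) + 2e^(-t)cos(4t), x_2(t) = 8e^(-t)sin(4t) - 4e^(-t)cos(4t)

Coefficient matrix A = [[3, -4], [8, -5]].
Characteristic polynomial det(A - λI) = λ^2 + 2λ + 17 = 0.
Eigenvalues λ = -1 ± 4i (complex conjugate pair).
For λ=-1+4i: an eigenvector is (0,-1) - i(1,1) = (0 - i, -1 - i).
A real fundamental pair from Re and Im of e^((-1+4i)t)v: X_1 = e^(-t)(cos(4t)·(0,-1) + sin(4t)·(1,1)), X_2 = e^(-t)(sin(4t)·(0,-1) - cos(4t)·(1,1)).
General solution: C_1X_1 + C_2X_2.
Applying x_1(0)=2, x_2(0)=-4 gives C_1=6, C_2=-2.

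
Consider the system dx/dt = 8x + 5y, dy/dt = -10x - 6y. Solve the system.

Coefficient matrix A = [[8, 5], [-10, -6]].
Characteristic polynomial det(A - λI) = λ^2 - 2λ + 2 = 0.
Eigenvalues λ = 1 ± i (complex conjugate pair).
For λ=1+i: an eigenvector is (-1,1) - i(-2,3) = (-1 + 2i, 1 - 3i).
A real fundamental pair from Re and Im of e^((1+i)t)v: X_1 = e^(t)(cos(t)·(-1,1) + sin(t)·(-2,3)), X_2 = e^(t)(sin(t)·(-1,1) - cos(t)·(-2,3)).
General solution: c_1X_1 + c_2X_2.

x(t) = -2c_1e^(t)sin(t) - c_1e^(t)cos(t) - c_2e^(t)sin(t) + 2c_2e^(t)cos(t), y(t) = 3c_1e^(t)sin(t) + c_1e^(t)cos(t) + c_2e^(t)sin(t) - 3c_2e^(t)cos(t)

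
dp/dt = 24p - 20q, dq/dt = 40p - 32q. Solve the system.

Coefficient matrix A = [[24, -20], [40, -32]].
Characteristic polynomial det(A - λI) = λ^2 + 8λ + 32 = 0.
Eigenvalues λ = -4 ± 4i (complex conjugate pair).
For λ=-4+4i: an eigenvector is (-2,-3) - i(1,1) = (-2 - i, -3 - i).
A real fundamental pair from Re and Im of e^((-4+4i)t)v: X_1 = e^(-4t)(cos(4t)·(-2,-3) + sin(4t)·(1,1)), X_2 = e^(-4t)(sin(4t)·(-2,-3) - cos(4t)·(1,1)).
General solution: C_1X_1 + C_2X_2.

p(t) = C_1e^(-4t)sin(4t) - 2C_1e^(-4t)cos(4t) - 2C_2e^(-4t)sin(4t) - C_2e^(-4t)cos(4t), q(t) = C_1e^(-4t)sin(4t) - 3C_1e^(-4t)cos(4t) - 3C_2e^(-4t)sin(4t) - C_2e^(-4t)cos(4t)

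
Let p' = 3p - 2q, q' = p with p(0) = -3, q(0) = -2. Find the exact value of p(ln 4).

A = [[3,-2],[1,0]]; eigenvalues λ = 1, 2.
Eigenvectors: (1,1) for λ=1, (-2,-1) for λ=2.
From the initial condition, c_1 = -1, c_2 = 1.
p(ln 4) = (-1)(4^1)(1) + (1)(4^2)(-2) = -36.

-36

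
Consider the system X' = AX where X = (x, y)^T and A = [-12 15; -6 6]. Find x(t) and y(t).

x(t) = -2c_1e^(-3t)sin(3t) - c_1e^(-3t)cos(3t) - c_2e^(-3t)sin(3t) + 2c_2e^(-3t)cos(3t), y(t) = -c_1e^(-3t)sin(3t) - c_1e^(-3t)cos(3t) - c_2e^(-3t)sin(3t) + c_2e^(-3t)cos(3t)

Coefficient matrix A = [[-12, 15], [-6, 6]].
Characteristic polynomial det(A - λI) = λ^2 + 6λ + 18 = 0.
Eigenvalues λ = -3 ± 3i (complex conjugate pair).
For λ=-3+3i: an eigenvector is (-1,-1) - i(-2,-1) = (-1 + 2i, -1 + i).
A real fundamental pair from Re and Im of e^((-3+3i)t)v: X_1 = e^(-3t)(cos(3t)·(-1,-1) + sin(3t)·(-2,-1)), X_2 = e^(-3t)(sin(3t)·(-1,-1) - cos(3t)·(-2,-1)).
General solution: c_1X_1 + c_2X_2.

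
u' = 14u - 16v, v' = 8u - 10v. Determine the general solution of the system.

u(t) = 2K_1e^(6t) + K_2e^(-2t), v(t) = K_1e^(6t) + K_2e^(-2t)

Coefficient matrix A = [[14, -16], [8, -10]].
Characteristic polynomial det(A - λI) = λ^2 - 4λ - 12 = 0.
Eigenvalues λ = 6, -2.
For λ=6: (A-λI) row 1 is [8, -16], so an eigenvector is (2, 1).
For λ=-2: (A-λI) row 1 is [16, -16], so an eigenvector is (1, 1).
General solution: K_1e^(6t)(2,1) + K_2e^(-2t)(1,1).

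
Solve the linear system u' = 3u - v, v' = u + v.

u(t) = -c_1e^(2t) - c_2te^(2t) + c_2e^(2t), v(t) = -c_1e^(2t) - c_2te^(2t) + 2c_2e^(2t)

Coefficient matrix A = [[3, -1], [1, 1]].
Characteristic polynomial det(A - λI) = λ^2 - 4λ + 4 = 0.
Single eigenvalue λ = 2 with algebraic multiplicity 2.
Eigenvector v = (-1,-1); generalized eigenvector w with (A-λI)w=v is (1,2).
General solution: e^(2t)[c_1·v + c_2·(t·v + w)].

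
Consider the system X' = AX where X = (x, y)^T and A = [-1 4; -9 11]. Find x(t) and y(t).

Coefficient matrix A = [[-1, 4], [-9, 11]].
Characteristic polynomial det(A - λI) = λ^2 - 10λ + 25 = 0.
Single eigenvalue λ = 5 with algebraic multiplicity 2.
Eigenvector v = (2,3); generalized eigenvector w with (A-λI)w=v is (1,2).
General solution: e^(5t)[C_1·v + C_2·(t·v + w)].

x(t) = 2C_1e^(5t) + 2C_2te^(5t) + C_2e^(5t), y(t) = 3C_1e^(5t) + 3C_2te^(5t) + 2C_2e^(5t)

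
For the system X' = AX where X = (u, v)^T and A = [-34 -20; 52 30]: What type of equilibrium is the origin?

A = [[-34,-20],[52,30]]; det(A-λI) = λ^2 + 4λ + 20.
λ = -2 ± 4i: negative real part.

stable spiral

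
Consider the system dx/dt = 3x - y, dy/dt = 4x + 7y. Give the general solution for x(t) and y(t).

x(t) = -C_1e^(5t) - C_2te^(5t), y(t) = 2C_1e^(5t) + 2C_2te^(5t) + C_2e^(5t)

Coefficient matrix A = [[3, -1], [4, 7]].
Characteristic polynomial det(A - λI) = λ^2 - 10λ + 25 = 0.
Single eigenvalue λ = 5 with algebraic multiplicity 2.
Eigenvector v = (-1,2); generalized eigenvector w with (A-λI)w=v is (0,1).
General solution: e^(5t)[C_1·v + C_2·(t·v + w)].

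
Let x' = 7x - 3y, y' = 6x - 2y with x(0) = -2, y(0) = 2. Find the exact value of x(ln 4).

-1520

A = [[7,-3],[6,-2]]; eigenvalues λ = 4, 1.
Eigenvectors: (1,1) for λ=4, (1,2) for λ=1.
From the initial condition, c_1 = -6, c_2 = 4.
x(ln 4) = (-6)(4^4)(1) + (4)(4^1)(1) = -1520.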